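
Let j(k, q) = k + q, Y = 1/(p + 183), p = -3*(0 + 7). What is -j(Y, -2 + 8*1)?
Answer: -973/162 ≈ -6.0062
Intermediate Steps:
p = -21 (p = -3*7 = -21)
Y = 1/162 (Y = 1/(-21 + 183) = 1/162 ≈ 0.0061728)
-j(Y, -2 + 8*1) = -(1/162 + (-2 + 8*1)) = -(1/162 + (-2 + 8)) = -(1/162 + 6) = -1*973/162 = -973/162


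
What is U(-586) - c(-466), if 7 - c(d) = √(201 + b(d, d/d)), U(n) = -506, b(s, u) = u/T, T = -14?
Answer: -513 + √39382/14 ≈ -498.83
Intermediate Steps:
b(s, u) = -u/14 (b(s, u) = u/(-14) = u*(-1/14) = -u/14)
c(d) = 7 - √39382/14 (c(d) = 7 - √(201 - d/(14*d)) = 7 - √(201 - 1/14*1) = 7 - √(201 - 1/14) = 7 - √(2813/14) = 7 - √39382/14)
U(-586) - c(-466) = -506 - (7 - √39382/14) = -506 + (-7 + √39382/14) = -513 + √39382/14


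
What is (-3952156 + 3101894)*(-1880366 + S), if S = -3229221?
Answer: 4344487661794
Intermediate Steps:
(-3952156 + 3101894)*(-1880366 + S) = (-3952156 + 3101894)*(-1880366 - 3229221) = -850262*(-5109587) = 4344487661794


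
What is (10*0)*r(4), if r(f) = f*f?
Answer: 0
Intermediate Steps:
r(f) = f²
(10*0)*r(4) = (10*0)*4² = 0*16 = 0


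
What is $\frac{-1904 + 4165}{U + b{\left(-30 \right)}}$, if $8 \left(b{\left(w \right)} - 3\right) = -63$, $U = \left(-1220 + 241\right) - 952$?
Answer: $- \frac{1064}{911} \approx -1.1679$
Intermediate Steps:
$U = -1931$ ($U = -979 - 952 = -1931$)
$b{\left(w \right)} = - \frac{39}{8}$ ($b{\left(w \right)} = 3 + \frac{1}{8} \left(-63\right) = 3 - \frac{63}{8} = - \frac{39}{8}$)
$\frac{-1904 + 4165}{U + b{\left(-30 \right)}} = \frac{-1904 + 4165}{-1931 - \frac{39}{8}} = \frac{2261}{- \frac{15487}{8}} = 2261 \left(- \frac{8}{15487}\right) = - \frac{1064}{911}$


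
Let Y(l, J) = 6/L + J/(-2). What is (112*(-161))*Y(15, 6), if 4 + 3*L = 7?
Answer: -54096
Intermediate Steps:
L = 1 (L = -4/3 + (⅓)*7 = -4/3 + 7/3 = 1)
Y(l, J) = 6 - J/2 (Y(l, J) = 6/1 + J/(-2) = 6*1 + J*(-½) = 6 - J/2)
(112*(-161))*Y(15, 6) = (112*(-161))*(6 - ½*6) = -18032*(6 - 3) = -18032*3 = -54096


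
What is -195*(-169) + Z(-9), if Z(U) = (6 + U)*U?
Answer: 32982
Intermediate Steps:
Z(U) = U*(6 + U)
-195*(-169) + Z(-9) = -195*(-169) - 9*(6 - 9) = 32955 - 9*(-3) = 32955 + 27 = 32982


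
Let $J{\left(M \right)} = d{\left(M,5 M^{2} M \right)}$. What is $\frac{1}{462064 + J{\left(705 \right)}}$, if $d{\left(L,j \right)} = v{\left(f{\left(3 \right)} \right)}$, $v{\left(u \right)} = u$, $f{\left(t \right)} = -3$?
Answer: $\frac{1}{462061} \approx 2.1642 \cdot 10^{-6}$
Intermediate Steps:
$d{\left(L,j \right)} = -3$
$J{\left(M \right)} = -3$
$\frac{1}{462064 + J{\left(705 \right)}} = \frac{1}{462064 - 3} = \frac{1}{462061}$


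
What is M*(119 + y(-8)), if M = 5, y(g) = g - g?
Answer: 595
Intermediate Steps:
y(g) = 0
M*(119 + y(-8)) = 5*(119 + 0) = 5*119 = 595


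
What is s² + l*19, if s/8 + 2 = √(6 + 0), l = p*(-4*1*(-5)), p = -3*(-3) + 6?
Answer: 6340 - 256*√6 ≈ 5712.9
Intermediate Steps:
p = 15 (p = 9 + 6 = 15)
l = 300 (l = 15*(-4*1*(-5)) = 15*(-4*(-5)) = 15*20 = 300)
s = -16 + 8*√6 (s = -16 + 8*√(6 + 0) = -16 + 8*√6 ≈ 3.5959)
s² + l*19 = (-16 + 8*√6)² + 300*19 = (-16 + 8*√6)² + 5700 = 5700 + (-16 + 8*√6)²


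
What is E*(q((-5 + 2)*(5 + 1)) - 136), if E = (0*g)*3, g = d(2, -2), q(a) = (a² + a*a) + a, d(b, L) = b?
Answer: 0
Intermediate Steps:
q(a) = a + 2*a² (q(a) = (a² + a²) + a = 2*a² + a = a + 2*a²)
g = 2
E = 0 (E = (0*2)*3 = 0*3 = 0)
E*(q((-5 + 2)*(5 + 1)) - 136) = 0*(((-5 + 2)*(5 + 1))*(1 + 2*((-5 + 2)*(5 + 1))) - 136) = 0*((-3*6)*(1 + 2*(-3*6)) - 136) = 0*(-18*(1 + 2*(-18)) - 136) = 0*(-18*(1 - 36) - 136) = 0*(-18*(-35) - 136) = 0*(630 - 136) = 0*494 = 0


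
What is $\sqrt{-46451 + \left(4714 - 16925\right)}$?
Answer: $3 i \sqrt{6518} \approx 242.2 i$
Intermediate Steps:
$\sqrt{-46451 + \left(4714 - 16925\right)} = \sqrt{-46451 - 12211} = \sqrt{-58662} = 3 i \sqrt{6518}$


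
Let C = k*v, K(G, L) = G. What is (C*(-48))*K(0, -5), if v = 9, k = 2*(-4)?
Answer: 0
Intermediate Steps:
k = -8
C = -72 (C = -8*9 = -72)
(C*(-48))*K(0, -5) = -72*(-48)*0 = 3456*0 = 0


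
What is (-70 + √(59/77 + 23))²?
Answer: (5390 - √140910)²/5929 ≈ 4241.3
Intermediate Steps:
(-70 + √(59/77 + 23))² = (-70 + √(1830/77))² = (-70 + √140910/77)²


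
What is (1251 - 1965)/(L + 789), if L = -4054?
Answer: 714/3265 ≈ 0.21868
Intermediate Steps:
(1251 - 1965)/(L + 789) = (1251 - 1965)/(-4054 + 789) = -714/(-3265) = -714*(-1/3265) = 714/3265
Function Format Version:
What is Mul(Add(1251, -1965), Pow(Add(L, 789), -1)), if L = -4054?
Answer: Rational(714, 3265) ≈ 0.21868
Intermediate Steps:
Mul(Add(1251, -1965), Pow(Add(L, 789), -1)) = Mul(Add(1251, -1965), Pow(Add(-4054, 789), -1)) = Mul(-714, Pow(-3265, -1)) = Mul(-714, Rational(-1, 3265)) = Rational(714, 3265)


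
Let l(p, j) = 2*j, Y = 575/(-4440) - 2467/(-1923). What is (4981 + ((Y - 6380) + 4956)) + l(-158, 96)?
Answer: 711539103/189736 ≈ 3750.2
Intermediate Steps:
Y = 218839/189736 (Y = 575*(-1/4440) - 2467*(-1/1923) = -115/888 + 2467/1923 = 218839/189736 ≈ 1.1534)
(4981 + ((Y - 6380) + 4956)) + l(-158, 96) = (4981 + ((218839/189736 - 6380) + 4956)) + 2*96 = (4981 + (-1210296841/189736 + 4956)) + 192 = (4981 - 269965225/189736) + 192 = 675109791/189736 + 192 = 711539103/189736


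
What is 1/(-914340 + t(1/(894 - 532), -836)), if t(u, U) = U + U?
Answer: -1/916012 ≈ -1.0917e-6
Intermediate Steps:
t(u, U) = 2*U
1/(-914340 + t(1/(894 - 532), -836)) = 1/(-914340 + 2*(-836)) = 1/(-914340 - 1672) = 1/(-916012) = -1/916012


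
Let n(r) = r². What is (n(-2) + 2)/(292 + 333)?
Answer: 6/625 ≈ 0.0096000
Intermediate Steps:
(n(-2) + 2)/(292 + 333) = ((-2)² + 2)/(292 + 333) = (4 + 2)/625 = 6*(1/625) = 6/625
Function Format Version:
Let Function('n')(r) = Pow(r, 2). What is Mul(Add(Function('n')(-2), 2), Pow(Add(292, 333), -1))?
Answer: Rational(6, 625) ≈ 0.0096000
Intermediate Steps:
Mul(Add(Function('n')(-2), 2), Pow(Add(292, 333), -1)) = Mul(Add(Pow(-2, 2), 2), Pow(Add(292, 333), -1)) = Mul(Add(4, 2), Pow(625, -1)) = Mul(6, Rational(1, 625)) = Rational(6, 625)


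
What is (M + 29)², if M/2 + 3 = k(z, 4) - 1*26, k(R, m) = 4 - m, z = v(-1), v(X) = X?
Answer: 841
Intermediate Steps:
z = -1
M = -58 (M = -6 + 2*((4 - 1*4) - 1*26) = -6 + 2*((4 - 4) - 26) = -6 + 2*(0 - 26) = -6 + 2*(-26) = -6 - 52 = -58)
(M + 29)² = (-58 + 29)² = (-29)² = 841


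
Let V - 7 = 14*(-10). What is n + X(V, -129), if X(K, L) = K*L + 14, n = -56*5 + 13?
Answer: 16904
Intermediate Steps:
V = -133 (V = 7 + 14*(-10) = 7 - 140 = -133)
n = -267 (n = -280 + 13 = -267)
X(K, L) = 14 + K*L
n + X(V, -129) = -267 + (14 - 133*(-129)) = -267 + (14 + 17157) = -267 + 17171 = 16904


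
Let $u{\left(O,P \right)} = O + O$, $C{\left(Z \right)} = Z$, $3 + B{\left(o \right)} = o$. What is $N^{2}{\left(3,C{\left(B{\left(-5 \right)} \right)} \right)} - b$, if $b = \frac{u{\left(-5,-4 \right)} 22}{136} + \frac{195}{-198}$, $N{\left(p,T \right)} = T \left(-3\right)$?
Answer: $\frac{324596}{561} \approx 578.6$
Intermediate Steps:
$B{\left(o \right)} = -3 + o$
$N{\left(p,T \right)} = - 3 T$
$u{\left(O,P \right)} = 2 O$
$b = - \frac{1460}{561}$ ($b = \frac{2 \left(-5\right) 22}{136} + \frac{195}{-198} = \left(-10\right) 22 \cdot \frac{1}{136} + 195 \left(- \frac{1}{198}\right) = \left(-220\right) \frac{1}{136} - \frac{65}{66} = - \frac{55}{34} - \frac{65}{66} = - \frac{1460}{561} \approx -2.6025$)
$N^{2}{\left(3,C{\left(B{\left(-5 \right)} \right)} \right)} - b = \left(- 3 \left(-3 - 5\right)\right)^{2} - - \frac{1460}{561} = \left(\left(-3\right) \left(-8\right)\right)^{2} + \frac{1460}{561} = 24^{2} + \frac{1460}{561} = 576 + \frac{1460}{561} = \frac{324596}{561}$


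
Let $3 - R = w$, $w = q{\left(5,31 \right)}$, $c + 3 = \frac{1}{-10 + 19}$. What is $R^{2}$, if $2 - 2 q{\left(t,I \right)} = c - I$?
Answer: $\frac{72361}{324} \approx 223.34$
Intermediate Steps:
$c = - \frac{26}{9}$ ($c = -3 + \frac{1}{-10 + 19} = -3 + \frac{1}{9} = - \frac{26}{9} \approx -2.8889$)
$q{\left(t,I \right)} = \frac{22}{9} + \frac{I}{2}$ ($q{\left(t,I \right)} = 1 - \frac{- \frac{26}{9} - I}{2} = 1 + \left(\frac{13}{9} + \frac{I}{2}\right) = \frac{22}{9} + \frac{I}{2}$)
$w = \frac{323}{18}$ ($w = \frac{22}{9} + \frac{1}{2} \cdot 31 = \frac{22}{9} + \frac{31}{2} = \frac{323}{18} \approx 17.944$)
$R = - \frac{269}{18}$ ($R = 3 - \frac{323}{18} = - \frac{269}{18} \approx -14.944$)
$R^{2} = \left(- \frac{269}{18}\right)^{2} = \frac{72361}{324}$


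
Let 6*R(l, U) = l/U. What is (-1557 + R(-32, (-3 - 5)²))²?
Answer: 349129225/144 ≈ 2.4245e+6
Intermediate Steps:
R(l, U) = l/(6*U) (R(l, U) = (l/U)/6 = l/(6*U))
(-1557 + R(-32, (-3 - 5)²))² = (-1557 + (⅙)*(-32)/(-3 - 5)²)² = (-1557 + (⅙)*(-32)/(-8)²)² = (-1557 + (⅙)*(-32)/64)² = (-1557 + (⅙)*(-32)*(1/64))² = (-1557 - 1/12)² = (-18685/12)² = 349129225/144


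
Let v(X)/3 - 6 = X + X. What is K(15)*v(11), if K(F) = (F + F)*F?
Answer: 37800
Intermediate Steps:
v(X) = 18 + 6*X (v(X) = 18 + 3*(X + X) = 18 + 3*(2*X) = 18 + 6*X)
K(F) = 2*F**2 (K(F) = (2*F)*F = 2*F**2)
K(15)*v(11) = (2*15**2)*(18 + 6*11) = (2*225)*(18 + 66) = 450*84 = 37800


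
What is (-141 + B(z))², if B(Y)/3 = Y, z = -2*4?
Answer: 27225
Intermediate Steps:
z = -8
B(Y) = 3*Y
(-141 + B(z))² = (-141 + 3*(-8))² = (-141 - 24)² = (-165)² = 27225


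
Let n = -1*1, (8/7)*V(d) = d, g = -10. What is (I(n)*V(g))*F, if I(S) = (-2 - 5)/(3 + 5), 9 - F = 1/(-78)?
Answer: 172235/2496 ≈ 69.004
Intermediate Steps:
V(d) = 7*d/8
n = -1
F = 703/78 (F = 9 - 1/(-78) = 9 - 1*(-1/78) = 9 + 1/78 = 703/78 ≈ 9.0128)
I(S) = -7/8
(I(n)*V(g))*F = -49*(-10)/64*(703/78) = -7/8*(-35/4)*(703/78) = (245/32)*(703/78) = 172235/2496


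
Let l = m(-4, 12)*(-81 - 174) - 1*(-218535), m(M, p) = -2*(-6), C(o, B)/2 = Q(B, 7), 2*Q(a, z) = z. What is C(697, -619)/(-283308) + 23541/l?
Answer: 2222615101/20348597100 ≈ 0.10923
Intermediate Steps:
Q(a, z) = z/2
C(o, B) = 7 (C(o, B) = 2*((1/2)*7) = 2*(7/2) = 7)
m(M, p) = 12
l = 215475 (l = 12*(-81 - 174) - 1*(-218535) = 12*(-255) + 218535 = -3060 + 218535 = 215475)
C(697, -619)/(-283308) + 23541/l = 7/(-283308) + 23541/215475 = 7*(-1/283308) + 23541*(1/215475) = -7/283308 + 7847/71825 = 2222615101/20348597100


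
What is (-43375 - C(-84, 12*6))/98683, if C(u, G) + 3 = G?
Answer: -43444/98683 ≈ -0.44024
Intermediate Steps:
C(u, G) = -3 + G
(-43375 - C(-84, 12*6))/98683 = (-43375 - (-3 + 12*6))/98683 = (-43375 - (-3 + 72))*(1/98683) = (-43375 - 1*69)*(1/98683) = (-43375 - 69)*(1/98683) = -43444*1/98683 = -43444/98683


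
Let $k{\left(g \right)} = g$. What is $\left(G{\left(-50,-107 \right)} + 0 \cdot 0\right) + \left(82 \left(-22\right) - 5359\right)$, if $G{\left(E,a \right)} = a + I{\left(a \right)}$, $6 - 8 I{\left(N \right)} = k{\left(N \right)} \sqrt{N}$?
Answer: $- \frac{29077}{4} + \frac{107 i \sqrt{107}}{8} \approx -7269.3 + 138.35 i$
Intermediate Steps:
$I{\left(N \right)} = \frac{3}{4} - \frac{N^{\frac{3}{2}}}{8}$ ($I{\left(N \right)} = \frac{3}{4} - \frac{N \sqrt{N}}{8} = \frac{3}{4} - \frac{N^{\frac{3}{2}}}{8}$)
$G{\left(E,a \right)} = \frac{3}{4} + a - \frac{a^{\frac{3}{2}}}{8}$ ($G{\left(E,a \right)} = a - \left(- \frac{3}{4} + \frac{a^{\frac{3}{2}}}{8}\right) = \frac{3}{4} + a - \frac{a^{\frac{3}{2}}}{8}$)
$\left(G{\left(-50,-107 \right)} + 0 \cdot 0\right) + \left(82 \left(-22\right) - 5359\right) = \left(\left(\frac{3}{4} - 107 - \frac{\left(-107\right)^{\frac{3}{2}}}{8}\right) + 0 \cdot 0\right) + \left(82 \left(-22\right) - 5359\right) = \left(\left(\frac{3}{4} - 107 - \frac{\left(-107\right) i \sqrt{107}}{8}\right) + 0\right) - 7163 = \left(\left(\frac{3}{4} - 107 + \frac{107 i \sqrt{107}}{8}\right) + 0\right) - 7163 = \left(\left(- \frac{425}{4} + \frac{107 i \sqrt{107}}{8}\right) + 0\right) - 7163 = \left(- \frac{425}{4} + \frac{107 i \sqrt{107}}{8}\right) - 7163 = - \frac{29077}{4} + \frac{107 i \sqrt{107}}{8}$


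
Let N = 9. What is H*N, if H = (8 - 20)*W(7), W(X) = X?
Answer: -756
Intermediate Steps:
H = -84 (H = (8 - 20)*7 = -12*7 = -84)
H*N = -84*9 = -756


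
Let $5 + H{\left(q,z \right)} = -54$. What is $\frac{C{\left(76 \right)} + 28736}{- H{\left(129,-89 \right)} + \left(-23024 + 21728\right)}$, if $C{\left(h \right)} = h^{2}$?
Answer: $- \frac{34512}{1237} \approx -27.9$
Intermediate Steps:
$H{\left(q,z \right)} = -59$ ($H{\left(q,z \right)} = -5 - 54 = -59$)
$\frac{C{\left(76 \right)} + 28736}{- H{\left(129,-89 \right)} + \left(-23024 + 21728\right)} = \frac{76^{2} + 28736}{\left(-1\right) \left(-59\right) + \left(-23024 + 21728\right)} = \frac{5776 + 28736}{59 - 1296} = \frac{34512}{-1237} = 34512 \left(- \frac{1}{1237}\right) = - \frac{34512}{1237}$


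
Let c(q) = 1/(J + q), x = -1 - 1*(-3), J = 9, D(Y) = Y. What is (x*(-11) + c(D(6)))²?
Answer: 108241/225 ≈ 481.07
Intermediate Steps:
x = 2 (x = -1 + 3 = 2)
c(q) = 1/(9 + q)
(x*(-11) + c(D(6)))² = (2*(-11) + 1/(9 + 6))² = (-22 + 1/15)² = (-329/15)² = 108241/225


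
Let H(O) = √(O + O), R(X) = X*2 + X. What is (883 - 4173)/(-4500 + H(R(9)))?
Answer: 822500/1124997 + 1645*√6/3374991 ≈ 0.73231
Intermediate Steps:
R(X) = 3*X (R(X) = 2*X + X = 3*X)
H(O) = √2*√O (H(O) = √(2*O) = √2*√O)
(883 - 4173)/(-4500 + H(R(9))) = (883 - 4173)/(-4500 + √2*√(3*9)) = -3290/(-4500 + √2*√27) = -3290/(-4500 + √2*(3*√3)) = -3290/(-4500 + 3*√6)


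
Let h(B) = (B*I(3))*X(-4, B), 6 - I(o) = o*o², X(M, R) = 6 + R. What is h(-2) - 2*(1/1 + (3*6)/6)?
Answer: 160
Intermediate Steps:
I(o) = 6 - o³ (I(o) = 6 - o*o² = 6 - o³)
h(B) = -21*B*(6 + B) (h(B) = (B*(6 - 1*3³))*(6 + B) = (B*(6 - 1*27))*(6 + B) = (B*(6 - 27))*(6 + B) = (B*(-21))*(6 + B) = (-21*B)*(6 + B) = -21*B*(6 + B))
h(-2) - 2*(1/1 + (3*6)/6) = -21*(-2)*(6 - 2) - 2*(1/1 + (3*6)/6) = -21*(-2)*4 - 2*(1*1 + 18*(⅙)) = 168 - 2*(1 + 3) = 168 - 2*4 = 168 - 8 = 160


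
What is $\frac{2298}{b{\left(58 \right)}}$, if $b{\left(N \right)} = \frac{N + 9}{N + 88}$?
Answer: $\frac{335508}{67} \approx 5007.6$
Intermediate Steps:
$b{\left(N \right)} = \frac{9 + N}{88 + N}$
$\frac{2298}{b{\left(58 \right)}} = \frac{2298}{\frac{1}{88 + 58} \left(9 + 58\right)} = \frac{2298}{\frac{1}{146} \cdot 67} = \frac{2298}{\frac{67}{146}} = 2298 \cdot \frac{146}{67} = \frac{335508}{67}$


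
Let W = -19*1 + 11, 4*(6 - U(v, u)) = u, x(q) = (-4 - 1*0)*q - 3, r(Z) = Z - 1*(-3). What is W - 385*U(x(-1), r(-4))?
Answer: -9657/4 ≈ -2414.3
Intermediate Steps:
r(Z) = 3 + Z (r(Z) = Z + 3 = 3 + Z)
x(q) = -3 - 4*q (x(q) = (-4 + 0)*q - 3 = -4*q - 3 = -3 - 4*q)
U(v, u) = 6 - u/4
W = -8 (W = -19 + 11 = -8)
W - 385*U(x(-1), r(-4)) = -8 - 385*(6 - (3 - 4)/4) = -8 - 385*(6 - 1/4*(-1)) = -8 - 385*(6 + 1/4) = -8 - 385*25/4 = -8 - 9625/4 = -9657/4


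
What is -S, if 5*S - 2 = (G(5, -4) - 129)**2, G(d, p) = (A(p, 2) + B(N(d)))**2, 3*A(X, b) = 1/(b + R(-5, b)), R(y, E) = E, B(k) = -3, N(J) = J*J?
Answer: -301098673/103680 ≈ -2904.1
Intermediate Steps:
N(J) = J**2
A(X, b) = 1/(6*b) (A(X, b) = 1/(3*(b + b)) = 1/(3*((2*b))) = (1/(2*b))/3 = 1/(6*b))
G(d, p) = 1225/144 (G(d, p) = ((1/6)/2 - 3)**2 = ((1/6)*(1/2) - 3)**2 = (1/12 - 3)**2 = (-35/12)**2 = 1225/144)
S = 301098673/103680 (S = 2/5 + (1225/144 - 129)**2/5 = 2/5 + (-17351/144)**2/5 = 2/5 + (1/5)*(301057201/20736) = 2/5 + 301057201/103680 = 301098673/103680 ≈ 2904.1)
-S = -1*301098673/103680 = -301098673/103680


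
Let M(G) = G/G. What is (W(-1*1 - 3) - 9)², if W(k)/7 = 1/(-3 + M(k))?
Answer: 625/4 ≈ 156.25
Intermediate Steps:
M(G) = 1
W(k) = -7/2 (W(k) = 7/(-3 + 1) = 7/(-2) = 7*(-½) = -7/2)
(W(-1*1 - 3) - 9)² = (-7/2 - 9)² = (-25/2)² = 625/4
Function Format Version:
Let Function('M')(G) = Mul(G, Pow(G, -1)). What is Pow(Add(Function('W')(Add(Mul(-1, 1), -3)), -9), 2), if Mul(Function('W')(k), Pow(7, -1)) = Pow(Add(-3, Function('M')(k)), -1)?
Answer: Rational(625, 4) ≈ 156.25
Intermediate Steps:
Function('M')(G) = 1
Function('W')(k) = Rational(-7, 2) (Function('W')(k) = Mul(7, Pow(Add(-3, 1), -1)) = Mul(7, Pow(-2, -1)) = Mul(7, Rational(-1, 2)) = Rational(-7, 2))
Pow(Add(Function('W')(Add(Mul(-1, 1), -3)), -9), 2) = Pow(Add(Rational(-7, 2), -9), 2) = Pow(Rational(-25, 2), 2) = Rational(625, 4)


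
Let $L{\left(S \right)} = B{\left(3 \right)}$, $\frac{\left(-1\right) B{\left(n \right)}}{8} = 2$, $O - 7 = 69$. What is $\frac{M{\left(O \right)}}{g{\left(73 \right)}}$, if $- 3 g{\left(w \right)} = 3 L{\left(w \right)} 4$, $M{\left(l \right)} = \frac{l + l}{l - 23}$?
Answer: $\frac{19}{424} \approx 0.044811$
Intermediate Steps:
$O = 76$ ($O = 7 + 69 = 76$)
$B{\left(n \right)} = -16$ ($B{\left(n \right)} = \left(-8\right) 2 = -16$)
$L{\left(S \right)} = -16$
$M{\left(l \right)} = \frac{2 l}{-23 + l}$
$g{\left(w \right)} = 64$ ($g{\left(w \right)} = - \frac{3 \left(-16\right) 4}{3} = - \frac{\left(-48\right) 4}{3} = \left(- \frac{1}{3}\right) \left(-192\right) = 64$)
$\frac{M{\left(O \right)}}{g{\left(73 \right)}} = \frac{2 \cdot 76 \frac{1}{-23 + 76}}{64} = 2 \cdot 76 \cdot \frac{1}{53} \cdot \frac{1}{64} = \frac{152}{53} \cdot \frac{1}{64} = \frac{19}{424}$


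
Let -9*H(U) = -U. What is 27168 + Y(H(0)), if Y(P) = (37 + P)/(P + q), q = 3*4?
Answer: 326053/12 ≈ 27171.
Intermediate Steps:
H(U) = U/9 (H(U) = -(-1)*U/9 = U/9)
q = 12
Y(P) = (37 + P)/(12 + P) (Y(P) = (37 + P)/(P + 12) = (37 + P)/(12 + P))
27168 + Y(H(0)) = 27168 + (37 + (⅑)*0)/(12 + (⅑)*0) = 27168 + (37 + 0)/(12 + 0) = 27168 + 37/12 = 326053/12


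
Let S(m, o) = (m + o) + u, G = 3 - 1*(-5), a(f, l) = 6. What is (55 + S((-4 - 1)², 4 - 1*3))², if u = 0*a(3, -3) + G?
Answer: 7921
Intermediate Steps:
G = 8 (G = 3 + 5 = 8)
u = 8 (u = 0*6 + 8 = 0 + 8 = 8)
S(m, o) = 8 + m + o (S(m, o) = (m + o) + 8 = 8 + m + o)
(55 + S((-4 - 1)², 4 - 1*3))² = (55 + (8 + (-4 - 1)² + (4 - 1*3)))² = (55 + (8 + (-5)² + (4 - 3)))² = (55 + (8 + 25 + 1))² = (55 + 34)² = 89² = 7921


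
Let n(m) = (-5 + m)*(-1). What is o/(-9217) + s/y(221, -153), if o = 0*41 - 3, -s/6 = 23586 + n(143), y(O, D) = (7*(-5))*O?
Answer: 99749577/5484115 ≈ 18.189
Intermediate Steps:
n(m) = 5 - m
y(O, D) = -35*O
s = -140688 (s = -6*(23586 + (5 - 1*143)) = -6*(23586 + (5 - 143)) = -6*(23586 - 138) = -6*23448 = -140688)
o = -3 (o = 0 - 3 = -3)
o/(-9217) + s/y(221, -153) = -3/(-9217) - 140688/((-35*221)) = -3*(-1/9217) - 140688/(-7735) = 3/9217 - 140688*(-1/7735) = 3/9217 + 140688/7735 = 99749577/5484115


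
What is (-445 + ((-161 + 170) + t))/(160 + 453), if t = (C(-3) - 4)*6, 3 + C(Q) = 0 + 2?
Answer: -466/613 ≈ -0.76020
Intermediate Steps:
C(Q) = -1 (C(Q) = -3 + (0 + 2) = -3 + 2 = -1)
t = -30 (t = (-1 - 4)*6 = -5*6 = -30)
(-445 + ((-161 + 170) + t))/(160 + 453) = (-445 + ((-161 + 170) - 30))/(160 + 453) = (-445 + (9 - 30))/613 = (-445 - 21)*(1/613) = -466*1/613 = -466/613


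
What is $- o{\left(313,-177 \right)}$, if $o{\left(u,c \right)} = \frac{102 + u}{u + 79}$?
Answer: $- \frac{415}{392} \approx -1.0587$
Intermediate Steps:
$o{\left(u,c \right)} = \frac{102 + u}{79 + u}$
$- o{\left(313,-177 \right)} = - \frac{102 + 313}{79 + 313} = - \frac{415}{392}$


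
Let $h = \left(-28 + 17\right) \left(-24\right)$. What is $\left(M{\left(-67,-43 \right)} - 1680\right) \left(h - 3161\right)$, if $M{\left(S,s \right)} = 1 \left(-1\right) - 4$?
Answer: $4881445$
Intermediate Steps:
$M{\left(S,s \right)} = -5$ ($M{\left(S,s \right)} = -1 - 4 = -5$)
$h = 264$ ($h = \left(-11\right) \left(-24\right) = 264$)
$\left(M{\left(-67,-43 \right)} - 1680\right) \left(h - 3161\right) = \left(-5 - 1680\right) \left(264 - 3161\right) = \left(-1685\right) \left(-2897\right) = 4881445$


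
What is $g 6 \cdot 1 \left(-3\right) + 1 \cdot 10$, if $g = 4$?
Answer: $-62$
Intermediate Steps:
$g 6 \cdot 1 \left(-3\right) + 1 \cdot 10 = 4 \cdot 6 \cdot 1 \left(-3\right) + 1 \cdot 10 = 24 \cdot 1 \left(-3\right) + 10 = 24 \left(-3\right) + 10 = -72 + 10 = -62$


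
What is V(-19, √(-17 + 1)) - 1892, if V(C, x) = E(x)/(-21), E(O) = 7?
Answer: -5677/3 ≈ -1892.3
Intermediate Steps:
V(C, x) = -⅓ (V(C, x) = 7/(-21) = 7*(-1/21) = -⅓)
V(-19, √(-17 + 1)) - 1892 = -⅓ - 1892 = -5677/3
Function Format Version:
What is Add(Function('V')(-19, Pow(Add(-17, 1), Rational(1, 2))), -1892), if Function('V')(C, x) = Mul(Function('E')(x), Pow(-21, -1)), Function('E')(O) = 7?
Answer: Rational(-5677, 3) ≈ -1892.3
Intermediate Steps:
Function('V')(C, x) = Rational(-1, 3) (Function('V')(C, x) = Mul(7, Pow(-21, -1)) = Mul(7, Rational(-1, 21)) = Rational(-1, 3))
Add(Function('V')(-19, Pow(Add(-17, 1), Rational(1, 2))), -1892) = Add(Rational(-1, 3), -1892) = Rational(-5677, 3)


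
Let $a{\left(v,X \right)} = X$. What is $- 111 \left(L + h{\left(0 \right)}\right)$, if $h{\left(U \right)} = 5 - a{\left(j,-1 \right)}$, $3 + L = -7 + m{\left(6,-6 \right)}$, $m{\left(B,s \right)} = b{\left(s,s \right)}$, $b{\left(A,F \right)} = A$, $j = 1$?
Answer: $1110$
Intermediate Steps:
$m{\left(B,s \right)} = s$
$L = -16$ ($L = -3 - 13 = -16$)
$h{\left(U \right)} = 6$ ($h{\left(U \right)} = 5 - -1 = 5 + 1 = 6$)
$- 111 \left(L + h{\left(0 \right)}\right) = - 111 \left(-16 + 6\right) = \left(-111\right) \left(-10\right) = 1110$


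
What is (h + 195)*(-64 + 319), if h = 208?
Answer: 102765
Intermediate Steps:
(h + 195)*(-64 + 319) = (208 + 195)*(-64 + 319) = 403*255 = 102765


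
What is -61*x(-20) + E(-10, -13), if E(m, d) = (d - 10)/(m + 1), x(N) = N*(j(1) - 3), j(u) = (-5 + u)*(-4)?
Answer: 142763/9 ≈ 15863.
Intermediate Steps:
j(u) = 20 - 4*u
x(N) = 13*N (x(N) = N*((20 - 4*1) - 3) = N*((20 - 4) - 3) = N*(16 - 3) = N*13 = 13*N)
E(m, d) = (-10 + d)/(1 + m)
-61*x(-20) + E(-10, -13) = -793*(-20) + (-10 - 13)/(1 - 10) = -61*(-260) - 23/(-9) = 15860 - 1/9*(-23) = 15860 + 23/9 = 142763/9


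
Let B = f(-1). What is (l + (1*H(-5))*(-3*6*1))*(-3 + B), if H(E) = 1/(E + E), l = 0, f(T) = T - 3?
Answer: -63/5 ≈ -12.600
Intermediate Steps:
f(T) = -3 + T
B = -4 (B = -3 - 1 = -4)
H(E) = 1/(2*E)
(l + (1*H(-5))*(-3*6*1))*(-3 + B) = (0 + (1*((1/2)/(-5)))*(-3*6*1))*(-3 - 4) = (0 + (1*((1/2)*(-1/5)))*(-18*1))*(-7) = (0 + (1*(-1/10))*(-18))*(-7) = (0 - 1/10*(-18))*(-7) = (0 + 9/5)*(-7) = (9/5)*(-7) = -63/5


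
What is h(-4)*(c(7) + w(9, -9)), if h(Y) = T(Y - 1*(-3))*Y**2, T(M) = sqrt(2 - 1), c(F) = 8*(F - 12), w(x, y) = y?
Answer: -784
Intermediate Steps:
c(F) = -96 + 8*F (c(F) = 8*(-12 + F) = -96 + 8*F)
T(M) = 1 (T(M) = sqrt(1) = 1)
h(Y) = Y**2 (h(Y) = 1*Y**2 = Y**2)
h(-4)*(c(7) + w(9, -9)) = (-4)**2*((-96 + 8*7) - 9) = 16*((-96 + 56) - 9) = 16*(-40 - 9) = 16*(-49) = -784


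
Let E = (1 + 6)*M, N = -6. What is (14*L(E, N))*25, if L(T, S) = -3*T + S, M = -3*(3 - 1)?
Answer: 42000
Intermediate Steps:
M = -6 (M = -3*2 = -6)
E = -42 (E = (1 + 6)*(-6) = 7*(-6) = -42)
L(T, S) = S - 3*T
(14*L(E, N))*25 = (14*(-6 - 3*(-42)))*25 = (14*(-6 + 126))*25 = (14*120)*25 = 1680*25 = 42000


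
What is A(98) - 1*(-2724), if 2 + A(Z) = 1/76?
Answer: 206873/76 ≈ 2722.0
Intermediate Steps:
A(Z) = -151/76 (A(Z) = -2 + 1/76 = -151/76)
A(98) - 1*(-2724) = -151/76 - 1*(-2724) = -151/76 + 2724 = 206873/76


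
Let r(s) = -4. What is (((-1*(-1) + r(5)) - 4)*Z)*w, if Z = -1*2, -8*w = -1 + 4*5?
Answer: -133/4 ≈ -33.250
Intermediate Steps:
w = -19/8 (w = -(-1 + 4*5)/8 = -(-1 + 20)/8 = -⅛*19 = -19/8 ≈ -2.3750)
Z = -2
(((-1*(-1) + r(5)) - 4)*Z)*w = (((-1*(-1) - 4) - 4)*(-2))*(-19/8) = (((1 - 4) - 4)*(-2))*(-19/8) = ((-3 - 4)*(-2))*(-19/8) = -7*(-2)*(-19/8) = 14*(-19/8) = -133/4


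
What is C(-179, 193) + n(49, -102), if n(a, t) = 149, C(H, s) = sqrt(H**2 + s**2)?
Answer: 149 + 13*sqrt(410) ≈ 412.23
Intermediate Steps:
C(-179, 193) + n(49, -102) = sqrt((-179)**2 + 193**2) + 149 = sqrt(32041 + 37249) + 149 = sqrt(69290) + 149 = 13*sqrt(410) + 149 = 149 + 13*sqrt(410)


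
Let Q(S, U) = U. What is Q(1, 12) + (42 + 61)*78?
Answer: 8046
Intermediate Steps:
Q(1, 12) + (42 + 61)*78 = 12 + (42 + 61)*78 = 12 + 103*78 = 12 + 8034 = 8046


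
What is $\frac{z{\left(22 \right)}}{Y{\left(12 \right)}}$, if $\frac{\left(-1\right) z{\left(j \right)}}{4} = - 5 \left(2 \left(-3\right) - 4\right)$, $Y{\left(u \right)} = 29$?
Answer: $- \frac{200}{29} \approx -6.8966$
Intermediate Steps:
$z{\left(j \right)} = -200$ ($z{\left(j \right)} = - 4 \left(- 5 \left(2 \left(-3\right) - 4\right)\right) = - 4 \left(- 5 \left(-6 - 4\right)\right) = - 4 \left(\left(-5\right) \left(-10\right)\right) = \left(-4\right) 50 = -200$)
$\frac{z{\left(22 \right)}}{Y{\left(12 \right)}} = - \frac{200}{29}$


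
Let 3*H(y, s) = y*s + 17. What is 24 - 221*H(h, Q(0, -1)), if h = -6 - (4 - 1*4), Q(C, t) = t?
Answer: -5011/3 ≈ -1670.3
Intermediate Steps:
h = -6 (h = -6 - (4 - 4) = -6 - 1*0 = -6 + 0 = -6)
H(y, s) = 17/3 + s*y/3 (H(y, s) = (y*s + 17)/3 = (s*y + 17)/3 = (17 + s*y)/3 = 17/3 + s*y/3)
24 - 221*H(h, Q(0, -1)) = 24 - 221*(17/3 + (1/3)*(-1)*(-6)) = 24 - 221*(17/3 + 2) = 24 - 221*23/3 = 24 - 5083/3 = -5011/3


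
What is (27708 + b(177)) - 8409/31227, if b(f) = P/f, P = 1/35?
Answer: 255242647052/9211965 ≈ 27708.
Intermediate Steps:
P = 1/35 ≈ 0.028571
b(f) = 1/(35*f)
(27708 + b(177)) - 8409/31227 = (27708 + (1/35)/177) - 8409/31227 = (27708 + (1/35)*(1/177)) - 8409*1/31227 = (27708 + 1/6195) - 2803/10409 = 171651061/6195 - 2803/10409 = 255242647052/9211965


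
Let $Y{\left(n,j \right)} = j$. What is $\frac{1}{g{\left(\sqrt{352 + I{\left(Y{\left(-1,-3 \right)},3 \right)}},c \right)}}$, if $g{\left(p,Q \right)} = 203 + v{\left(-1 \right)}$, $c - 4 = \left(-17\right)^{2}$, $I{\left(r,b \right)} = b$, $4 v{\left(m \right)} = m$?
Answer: $\frac{4}{811} \approx 0.0049322$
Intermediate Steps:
$v{\left(m \right)} = \frac{m}{4}$
$c = 293$ ($c = 4 + \left(-17\right)^{2} = 4 + 289 = 293$)
$g{\left(p,Q \right)} = \frac{811}{4}$ ($g{\left(p,Q \right)} = 203 + \frac{1}{4} \left(-1\right) = 203 - \frac{1}{4} = \frac{811}{4}$)
$\frac{1}{g{\left(\sqrt{352 + I{\left(Y{\left(-1,-3 \right)},3 \right)}},c \right)}} = \frac{1}{\frac{811}{4}} = \frac{4}{811}$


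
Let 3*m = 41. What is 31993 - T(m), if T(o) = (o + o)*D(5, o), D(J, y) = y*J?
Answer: 271127/9 ≈ 30125.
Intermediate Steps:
m = 41/3 (m = (⅓)*41 = 41/3 ≈ 13.667)
D(J, y) = J*y
T(o) = 10*o² (T(o) = (o + o)*(5*o) = (2*o)*(5*o) = 10*o²)
31993 - T(m) = 31993 - 10*(41/3)² = 31993 - 10*1681/9 = 31993 - 1*16810/9 = 31993 - 16810/9 = 271127/9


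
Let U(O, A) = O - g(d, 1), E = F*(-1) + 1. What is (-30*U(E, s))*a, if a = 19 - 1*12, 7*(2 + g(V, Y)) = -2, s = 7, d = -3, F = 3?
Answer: -60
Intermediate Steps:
g(V, Y) = -16/7 (g(V, Y) = -2 + (1/7)*(-2) = -2 - 2/7 = -16/7)
a = 7 (a = 19 - 12 = 7)
E = -2 (E = 3*(-1) + 1 = -3 + 1 = -2)
U(O, A) = 16/7 + O (U(O, A) = O - 1*(-16/7) = O + 16/7 = 16/7 + O)
(-30*U(E, s))*a = -30*(16/7 - 2)*7 = -30*2/7*7 = -60/7*7 = -60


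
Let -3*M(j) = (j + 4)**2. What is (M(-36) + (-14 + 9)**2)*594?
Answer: -187902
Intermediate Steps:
M(j) = -(4 + j)**2/3 (M(j) = -(j + 4)**2/3 = -(4 + j)**2/3)
(M(-36) + (-14 + 9)**2)*594 = (-(4 - 36)**2/3 + (-14 + 9)**2)*594 = (-1/3*(-32)**2 + (-5)**2)*594 = (-1/3*1024 + 25)*594 = (-1024/3 + 25)*594 = -949/3*594 = -187902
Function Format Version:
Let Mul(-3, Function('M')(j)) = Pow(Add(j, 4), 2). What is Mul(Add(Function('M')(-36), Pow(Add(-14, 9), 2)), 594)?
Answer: -187902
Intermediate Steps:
Function('M')(j) = Mul(Rational(-1, 3), Pow(Add(4, j), 2)) (Function('M')(j) = Mul(Rational(-1, 3), Pow(Add(j, 4), 2)) = Mul(Rational(-1, 3), Pow(Add(4, j), 2)))
Mul(Add(Function('M')(-36), Pow(Add(-14, 9), 2)), 594) = Mul(Add(Mul(Rational(-1, 3), Pow(Add(4, -36), 2)), Pow(Add(-14, 9), 2)), 594) = Mul(Add(Mul(Rational(-1, 3), Pow(-32, 2)), Pow(-5, 2)), 594) = Mul(Add(Mul(Rational(-1, 3), 1024), 25), 594) = Mul(Add(Rational(-1024, 3), 25), 594) = Mul(Rational(-949, 3), 594) = -187902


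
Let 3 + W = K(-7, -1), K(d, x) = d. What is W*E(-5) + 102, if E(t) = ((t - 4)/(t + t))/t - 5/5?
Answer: 569/5 ≈ 113.80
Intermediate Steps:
E(t) = -1 + (-4 + t)/(2*t²) (E(t) = ((-4 + t)/((2*t)))/t - 5*⅕ = ((-4 + t)*(1/(2*t)))/t - 1 = ((-4 + t)/(2*t))/t - 1 = (-4 + t)/(2*t²) - 1 = -1 + (-4 + t)/(2*t²))
W = -10 (W = -3 - 7 = -10)
W*E(-5) + 102 = -10*(-2 + (½)*(-5) - 1*(-5)²)/(-5)² + 102 = -2*(-2 - 5/2 - 1*25)/5 + 102 = -2*(-2 - 5/2 - 25)/5 + 102 = -2*(-59)/(5*2) + 102 = -10*(-59/50) + 102 = 59/5 + 102 = 569/5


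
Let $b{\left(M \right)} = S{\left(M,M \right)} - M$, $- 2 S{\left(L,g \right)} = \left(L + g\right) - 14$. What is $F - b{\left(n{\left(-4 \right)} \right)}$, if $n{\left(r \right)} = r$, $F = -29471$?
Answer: $-29486$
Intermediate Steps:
$S{\left(L,g \right)} = 7 - \frac{L}{2} - \frac{g}{2}$ ($S{\left(L,g \right)} = - \frac{\left(L + g\right) - 14}{2} = - \frac{-14 + L + g}{2} = 7 - \frac{L}{2} - \frac{g}{2}$)
$b{\left(M \right)} = 7 - 2 M$ ($b{\left(M \right)} = \left(7 - \frac{M}{2} - \frac{M}{2}\right) - M = \left(7 - M\right) - M = 7 - 2 M$)
$F - b{\left(n{\left(-4 \right)} \right)} = -29471 - \left(7 - -8\right) = -29471 - \left(7 + 8\right) = -29471 - 15 = -29486$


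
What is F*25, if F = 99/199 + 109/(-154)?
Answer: -161125/30646 ≈ -5.2576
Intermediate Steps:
F = -6445/30646 (F = 99*(1/199) + 109*(-1/154) = 99/199 - 109/154 = -6445/30646 ≈ -0.21030)
F*25 = -6445/30646*25 = -161125/30646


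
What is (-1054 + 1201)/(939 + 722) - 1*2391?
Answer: -3971304/1661 ≈ -2390.9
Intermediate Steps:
(-1054 + 1201)/(939 + 722) - 1*2391 = 147/1661 - 2391 = -3971304/1661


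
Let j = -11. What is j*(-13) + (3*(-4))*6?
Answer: 71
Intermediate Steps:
j*(-13) + (3*(-4))*6 = -11*(-13) + (3*(-4))*6 = 143 - 12*6 = 143 - 72 = 71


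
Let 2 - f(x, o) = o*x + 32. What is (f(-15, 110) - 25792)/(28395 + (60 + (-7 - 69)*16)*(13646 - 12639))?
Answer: 24172/1135697 ≈ 0.021284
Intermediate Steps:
f(x, o) = -30 - o*x (f(x, o) = 2 - (o*x + 32) = 2 - (32 + o*x) = 2 + (-32 - o*x) = -30 - o*x)
(f(-15, 110) - 25792)/(28395 + (60 + (-7 - 69)*16)*(13646 - 12639)) = ((-30 - 1*110*(-15)) - 25792)/(28395 + (60 + (-7 - 69)*16)*(13646 - 12639)) = ((-30 + 1650) - 25792)/(28395 + (60 - 76*16)*1007) = (1620 - 25792)/(28395 + (60 - 1216)*1007) = -24172/(28395 - 1156*1007) = -24172/(28395 - 1164092) = -24172/(-1135697) = -24172*(-1/1135697) = 24172/1135697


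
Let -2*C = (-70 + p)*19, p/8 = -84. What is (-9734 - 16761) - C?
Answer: -33544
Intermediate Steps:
p = -672 (p = 8*(-84) = -672)
C = 7049 (C = -(-70 - 672)*19/2 = -(-371)*19 = -½*(-14098) = 7049)
(-9734 - 16761) - C = (-9734 - 16761) - 1*7049 = -26495 - 7049 = -33544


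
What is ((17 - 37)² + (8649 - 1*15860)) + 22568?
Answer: 15757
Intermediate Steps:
((17 - 37)² + (8649 - 1*15860)) + 22568 = ((-20)² + (8649 - 15860)) + 22568 = (400 - 7211) + 22568 = -6811 + 22568 = 15757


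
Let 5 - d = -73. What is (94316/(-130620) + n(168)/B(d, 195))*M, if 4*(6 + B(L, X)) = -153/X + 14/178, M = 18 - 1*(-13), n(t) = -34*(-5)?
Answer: -1021668890969/1166795805 ≈ -875.62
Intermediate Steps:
d = 78 (d = 5 - 1*(-73) = 5 + 73 = 78)
n(t) = 170
M = 31 (M = 18 + 13 = 31)
B(L, X) = -2129/356 - 153/(4*X) (B(L, X) = -6 + (-153/X + 14/178)/4 = -6 + (-153/X + 14*(1/178))/4 = -6 + (-153/X + 7/89)/4 = -6 + (7/89 - 153/X)/4 = -6 + (7/356 - 153/(4*X)) = -2129/356 - 153/(4*X))
(94316/(-130620) + n(168)/B(d, 195))*M = (94316/(-130620) + 170/(((1/356)*(-13617 - 2129*195)/195)))*31 = (94316*(-1/130620) + 170/(((1/356)*(1/195)*(-13617 - 415155))))*31 = (-23579/32655 + 170/(((1/356)*(1/195)*(-428772))))*31 = (-23579/32655 + 170/(-35731/5785))*31 = (-23579/32655 + 170*(-5785/35731))*31 = (-23579/32655 - 983450/35731)*31 = -32957060999/1166795805*31 = -1021668890969/1166795805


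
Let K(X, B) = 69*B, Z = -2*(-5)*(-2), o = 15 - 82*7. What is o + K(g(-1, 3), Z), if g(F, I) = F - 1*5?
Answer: -1939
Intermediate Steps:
o = -559 (o = 15 - 574 = -559)
g(F, I) = -5 + F (g(F, I) = F - 5 = -5 + F)
Z = -20 (Z = 10*(-2) = -20)
o + K(g(-1, 3), Z) = -559 + 69*(-20) = -559 - 1380 = -1939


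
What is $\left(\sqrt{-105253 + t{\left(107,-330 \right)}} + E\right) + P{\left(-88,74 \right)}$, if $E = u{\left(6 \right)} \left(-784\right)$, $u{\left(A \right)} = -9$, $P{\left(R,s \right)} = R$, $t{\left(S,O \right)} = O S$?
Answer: $6968 + i \sqrt{140563} \approx 6968.0 + 374.92 i$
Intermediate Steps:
$E = 7056$ ($E = \left(-9\right) \left(-784\right) = 7056$)
$\left(\sqrt{-105253 + t{\left(107,-330 \right)}} + E\right) + P{\left(-88,74 \right)} = \left(\sqrt{-105253 - 35310} + 7056\right) - 88 = \left(\sqrt{-140563} + 7056\right) - 88 = \left(i \sqrt{140563} + 7056\right) - 88 = \left(7056 + i \sqrt{140563}\right) - 88 = 6968 + i \sqrt{140563}$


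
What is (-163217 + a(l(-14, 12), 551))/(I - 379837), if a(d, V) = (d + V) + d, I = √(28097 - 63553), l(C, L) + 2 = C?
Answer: 61798720226/144276182025 + 1301584*I*√554/144276182025 ≈ 0.42834 + 0.00021234*I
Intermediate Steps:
l(C, L) = -2 + C
I = 8*I*√554 (I = √(-35456) = 8*I*√554 ≈ 188.3*I)
a(d, V) = V + 2*d (a(d, V) = (V + d) + d = V + 2*d)
(-163217 + a(l(-14, 12), 551))/(I - 379837) = (-163217 + (551 + 2*(-2 - 14)))/(8*I*√554 - 379837) = (-163217 + (551 + 2*(-16)))/(-379837 + 8*I*√554) = (-163217 + (551 - 32))/(-379837 + 8*I*√554) = (-163217 + 519)/(-379837 + 8*I*√554) = -162698/(-379837 + 8*I*√554)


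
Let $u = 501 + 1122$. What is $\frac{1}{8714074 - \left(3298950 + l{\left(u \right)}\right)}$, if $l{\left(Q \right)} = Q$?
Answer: $\frac{1}{5413501} \approx 1.8472 \cdot 10^{-7}$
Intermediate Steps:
$u = 1623$
$\frac{1}{8714074 - \left(3298950 + l{\left(u \right)}\right)} = \frac{1}{8714074 - 3300573} = \frac{1}{5413501}$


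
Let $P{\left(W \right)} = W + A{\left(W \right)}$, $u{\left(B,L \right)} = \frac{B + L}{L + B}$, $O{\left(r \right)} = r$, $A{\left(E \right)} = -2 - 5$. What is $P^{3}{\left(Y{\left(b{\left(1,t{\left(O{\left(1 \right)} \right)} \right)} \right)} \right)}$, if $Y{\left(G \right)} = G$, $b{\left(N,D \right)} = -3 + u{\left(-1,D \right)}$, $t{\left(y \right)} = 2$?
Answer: $-729$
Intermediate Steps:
$A{\left(E \right)} = -7$ ($A{\left(E \right)} = -2 - 5 = -7$)
$u{\left(B,L \right)} = 1$ ($u{\left(B,L \right)} = \frac{B + L}{B + L} = 1$)
$b{\left(N,D \right)} = -2$ ($b{\left(N,D \right)} = -3 + 1 = -2$)
$P{\left(W \right)} = -7 + W$ ($P{\left(W \right)} = W - 7 = -7 + W$)
$P^{3}{\left(Y{\left(b{\left(1,t{\left(O{\left(1 \right)} \right)} \right)} \right)} \right)} = \left(-7 - 2\right)^{3} = \left(-9\right)^{3} = -729$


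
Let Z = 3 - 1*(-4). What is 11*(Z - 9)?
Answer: -22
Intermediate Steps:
Z = 7 (Z = 3 + 4 = 7)
11*(Z - 9) = 11*(7 - 9) = 11*(-2) = -22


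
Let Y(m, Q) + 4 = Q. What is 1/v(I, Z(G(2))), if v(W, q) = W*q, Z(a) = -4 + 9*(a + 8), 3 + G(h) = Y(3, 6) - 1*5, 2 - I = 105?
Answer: -1/1442 ≈ -0.00069348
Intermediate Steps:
I = -103 (I = 2 - 1*105 = 2 - 105 = -103)
Y(m, Q) = -4 + Q
G(h) = -6 (G(h) = -3 + ((-4 + 6) - 1*5) = -3 + (2 - 5) = -3 - 3 = -6)
Z(a) = 68 + 9*a (Z(a) = -4 + 9*(8 + a) = -4 + (72 + 9*a) = 68 + 9*a)
1/v(I, Z(G(2))) = 1/(-103*(68 + 9*(-6))) = 1/(-103*(68 - 54)) = 1/(-103*14) = 1/(-1442) = -1/1442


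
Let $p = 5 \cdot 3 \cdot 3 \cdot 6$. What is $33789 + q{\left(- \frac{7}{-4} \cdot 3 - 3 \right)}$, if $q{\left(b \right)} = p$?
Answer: $34059$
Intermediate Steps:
$p = 270$ ($p = 5 \cdot 9 \cdot 6 = 5 \cdot 54 = 270$)
$q{\left(b \right)} = 270$
$33789 + q{\left(- \frac{7}{-4} \cdot 3 - 3 \right)} = 33789 + 270 = 34059$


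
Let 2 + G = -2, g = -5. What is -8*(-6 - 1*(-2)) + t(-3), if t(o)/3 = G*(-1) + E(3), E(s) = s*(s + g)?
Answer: 26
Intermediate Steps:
G = -4 (G = -2 - 2 = -4)
E(s) = s*(-5 + s) (E(s) = s*(s - 5) = s*(-5 + s))
t(o) = -6 (t(o) = 3*(-4*(-1) + 3*(-5 + 3)) = 3*(4 + 3*(-2)) = 3*(4 - 6) = 3*(-2) = -6)
-8*(-6 - 1*(-2)) + t(-3) = -8*(-6 - 1*(-2)) - 6 = -8*(-6 + 2) - 6 = -8*(-4) - 6 = 32 - 6 = 26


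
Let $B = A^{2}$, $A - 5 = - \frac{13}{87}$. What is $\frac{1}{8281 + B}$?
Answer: $\frac{7569}{62856973} \approx 0.00012042$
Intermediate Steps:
$A = \frac{422}{87}$ ($A = 5 - \frac{13}{87} = \frac{422}{87} \approx 4.8506$)
$B = \frac{178084}{7569}$ ($B = \left(\frac{422}{87}\right)^{2} = \frac{178084}{7569} \approx 23.528$)
$\frac{1}{8281 + B} = \frac{1}{8281 + \frac{178084}{7569}} = \frac{1}{\frac{62856973}{7569}} = \frac{7569}{62856973}$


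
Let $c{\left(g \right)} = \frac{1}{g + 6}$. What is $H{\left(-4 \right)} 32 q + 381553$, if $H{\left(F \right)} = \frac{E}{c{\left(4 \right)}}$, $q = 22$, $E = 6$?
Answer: $423793$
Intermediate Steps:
$c{\left(g \right)} = \frac{1}{6 + g}$
$H{\left(F \right)} = 60$ ($H{\left(F \right)} = \frac{6}{\frac{1}{6 + 4}} = \frac{6}{\frac{1}{10}} = 6 \frac{1}{\frac{1}{10}} = 6 \cdot 10 = 60$)
$H{\left(-4 \right)} 32 q + 381553 = 60 \cdot 32 \cdot 22 + 381553 = 1920 \cdot 22 + 381553 = 42240 + 381553 = 423793$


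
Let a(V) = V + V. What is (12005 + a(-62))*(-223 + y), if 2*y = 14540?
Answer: 83725407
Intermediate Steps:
y = 7270 (y = (1/2)*14540 = 7270)
a(V) = 2*V
(12005 + a(-62))*(-223 + y) = (12005 + 2*(-62))*(-223 + 7270) = (12005 - 124)*7047 = 11881*7047 = 83725407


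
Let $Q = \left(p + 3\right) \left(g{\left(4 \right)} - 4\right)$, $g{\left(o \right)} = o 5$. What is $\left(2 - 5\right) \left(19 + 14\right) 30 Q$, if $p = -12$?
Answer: $427680$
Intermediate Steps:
$g{\left(o \right)} = 5 o$
$Q = -144$ ($Q = \left(-12 + 3\right) \left(5 \cdot 4 - 4\right) = - 9 \left(20 - 4\right) = \left(-9\right) 16 = -144$)
$\left(2 - 5\right) \left(19 + 14\right) 30 Q = \left(2 - 5\right) \left(19 + 14\right) 30 \left(-144\right) = \left(-3\right) 33 \cdot 30 \left(-144\right) = \left(-99\right) 30 \left(-144\right) = \left(-2970\right) \left(-144\right) = 427680$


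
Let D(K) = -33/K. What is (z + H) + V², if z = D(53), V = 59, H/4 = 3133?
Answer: 848656/53 ≈ 16012.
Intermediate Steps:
H = 12532 (H = 4*3133 = 12532)
z = -33/53 ≈ -0.62264
(z + H) + V² = (-33/53 + 12532) + 59² = 664163/53 + 3481 = 848656/53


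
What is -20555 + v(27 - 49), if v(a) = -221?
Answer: -20776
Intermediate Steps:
-20555 + v(27 - 49) = -20555 - 221 = -20776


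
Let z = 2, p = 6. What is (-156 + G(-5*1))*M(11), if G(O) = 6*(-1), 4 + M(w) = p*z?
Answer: -1296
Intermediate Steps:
M(w) = 8 (M(w) = -4 + 6*2 = -4 + 12 = 8)
G(O) = -6
(-156 + G(-5*1))*M(11) = (-156 - 6)*8 = -162*8 = -1296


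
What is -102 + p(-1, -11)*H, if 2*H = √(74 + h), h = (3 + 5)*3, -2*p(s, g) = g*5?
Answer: -102 + 385*√2/4 ≈ 34.118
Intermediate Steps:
p(s, g) = -5*g/2 (p(s, g) = -g*5/2 = -5*g/2)
h = 24 (h = 8*3 = 24)
H = 7*√2/2 (H = √(74 + 24)/2 = √98/2 = (7*√2)/2 = 7*√2/2 ≈ 4.9497)
-102 + p(-1, -11)*H = -102 + (-5/2*(-11))*(7*√2/2) = -102 + 55*(7*√2/2)/2 = -102 + 385*√2/4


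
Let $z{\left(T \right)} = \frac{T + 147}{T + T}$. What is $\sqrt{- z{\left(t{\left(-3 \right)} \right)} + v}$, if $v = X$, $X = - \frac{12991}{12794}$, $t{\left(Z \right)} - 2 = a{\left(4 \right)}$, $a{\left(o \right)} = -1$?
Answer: $\frac{i \sqrt{12279003118}}{12794} \approx 8.6611 i$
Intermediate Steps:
$t{\left(Z \right)} = 1$ ($t{\left(Z \right)} = 2 - 1 = 1$)
$X = - \frac{12991}{12794}$ ($X = \left(-12991\right) \frac{1}{12794} = - \frac{12991}{12794} \approx -1.0154$)
$z{\left(T \right)} = \frac{147 + T}{2 T}$
$v = - \frac{12991}{12794} \approx -1.0154$
$\sqrt{- z{\left(t{\left(-3 \right)} \right)} + v} = \sqrt{- \frac{147 + 1}{2 \cdot 1} - \frac{12991}{12794}} = \sqrt{- \frac{1 \cdot 148}{2} - \frac{12991}{12794}} = \sqrt{\left(-1\right) 74 - \frac{12991}{12794}} = \sqrt{-74 - \frac{12991}{12794}} = \sqrt{- \frac{959747}{12794}} = \frac{i \sqrt{12279003118}}{12794}$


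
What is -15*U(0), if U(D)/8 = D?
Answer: 0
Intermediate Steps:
U(D) = 8*D
-15*U(0) = -120*0 = -15*0 = 0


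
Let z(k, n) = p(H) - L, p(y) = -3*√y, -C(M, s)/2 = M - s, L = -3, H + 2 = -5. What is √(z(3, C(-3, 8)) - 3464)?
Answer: √(-3461 - 3*I*√7) ≈ 0.06746 - 58.83*I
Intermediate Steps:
H = -7 (H = -2 - 5 = -7)
C(M, s) = -2*M + 2*s (C(M, s) = -2*(M - s) = -2*M + 2*s)
z(k, n) = 3 - 3*I*√7 (z(k, n) = -3*I*√7 - 1*(-3) = -3*I*√7 + 3 = 3 - 3*I*√7)
√(z(3, C(-3, 8)) - 3464) = √((3 - 3*I*√7) - 3464) = √(-3461 - 3*I*√7)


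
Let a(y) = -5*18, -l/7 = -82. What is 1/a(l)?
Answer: -1/90 ≈ -0.011111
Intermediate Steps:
l = 574 (l = -7*(-82) = 574)
a(y) = -90
1/a(l) = 1/(-90) = -1/90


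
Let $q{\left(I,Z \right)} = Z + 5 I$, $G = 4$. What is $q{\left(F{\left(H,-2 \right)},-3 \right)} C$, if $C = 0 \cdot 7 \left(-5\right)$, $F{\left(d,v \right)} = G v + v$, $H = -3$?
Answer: $0$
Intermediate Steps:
$F{\left(d,v \right)} = 5 v$ ($F{\left(d,v \right)} = 4 v + v = 5 v$)
$C = 0$ ($C = 0 \left(-5\right) = 0$)
$q{\left(F{\left(H,-2 \right)},-3 \right)} C = \left(-3 + 5 \cdot 5 \left(-2\right)\right) 0 = \left(-3 + 5 \left(-10\right)\right) 0 = \left(-3 - 50\right) 0 = \left(-53\right) 0 = 0$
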